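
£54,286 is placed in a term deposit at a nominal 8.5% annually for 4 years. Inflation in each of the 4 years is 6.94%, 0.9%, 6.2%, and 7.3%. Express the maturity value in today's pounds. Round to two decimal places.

£61,185.88

Nominal value at maturity: £54,286 × (1 + 8.5%)^4 ≈ £75,232.73.
Price-level factor over 4 years: 1.0694 × 1.009 × 1.062 × 1.073 ≈ 1.2295765863.
Dividing the nominal maturity value by the price-level factor gives the value in today's money.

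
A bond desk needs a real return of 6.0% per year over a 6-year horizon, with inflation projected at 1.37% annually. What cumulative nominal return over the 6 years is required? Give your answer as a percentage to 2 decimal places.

53.92%

Required annual nominal rate: (1+6.0%)(1+1.37%) − 1 = 7.4522%.
Cumulative over 6 years: (1 + 0.074522)^6 − 1 ≈ 0.53919.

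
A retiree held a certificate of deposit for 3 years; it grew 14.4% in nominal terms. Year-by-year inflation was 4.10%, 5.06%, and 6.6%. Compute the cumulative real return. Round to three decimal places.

Cumulative inflation factor: 1.0410 × 1.0506 × 1.066 ≈ 1.16586.
Nominal growth factor: 1.14400. Real growth factor = 1.14400 / 1.16586 ≈ 0.98125.
Total real return ≈ -1.8748%.

-1.875%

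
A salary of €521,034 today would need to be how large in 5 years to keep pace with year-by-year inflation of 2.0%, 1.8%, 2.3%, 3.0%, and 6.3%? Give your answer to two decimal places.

Cumulative price-level factor: 1.020 × 1.018 × 1.023 × 1.030 × 1.063 ≈ 1.1630384499.
The nominal amount required is €521,034 scaled up by that factor.

€605,982.58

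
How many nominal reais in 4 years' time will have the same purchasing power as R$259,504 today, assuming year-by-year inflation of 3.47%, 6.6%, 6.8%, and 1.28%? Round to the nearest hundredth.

R$309,606.92

Cumulative price-level factor: 1.0347 × 1.066 × 1.068 × 1.0128 ≈ 1.1930718508.
Multiplying R$259,504 by the price-level factor gives the future nominal sum.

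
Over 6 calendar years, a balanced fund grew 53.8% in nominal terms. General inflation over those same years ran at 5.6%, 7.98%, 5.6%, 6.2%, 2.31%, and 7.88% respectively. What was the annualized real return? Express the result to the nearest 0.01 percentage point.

1.44%

Cumulative inflation factor: 1.056 × 1.0798 × 1.056 × 1.062 × 1.0231 × 1.0788 ≈ 1.41141.
Nominal growth factor: 1.53800. Real growth factor = 1.53800 / 1.41141 ≈ 1.08969.
Annualized: 1.08969^(1/6) − 1 ≈ 0.01442.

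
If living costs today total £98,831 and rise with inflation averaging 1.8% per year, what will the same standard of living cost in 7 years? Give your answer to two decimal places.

£111,976.69

Cumulative price-level factor: (1+1.8%)^7 ≈ 1.1330118341.
Multiplying £98,831 by the price-level factor gives the future nominal sum.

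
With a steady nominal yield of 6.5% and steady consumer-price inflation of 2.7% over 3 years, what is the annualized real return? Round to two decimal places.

With constant rates the annual real return is the same each year: (1+6.5%)/(1+2.7%) − 1 = 0.03700.

3.70%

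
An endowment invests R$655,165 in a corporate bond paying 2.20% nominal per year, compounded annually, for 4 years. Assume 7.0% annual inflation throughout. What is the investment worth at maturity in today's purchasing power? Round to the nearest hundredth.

Nominal value at maturity: R$655,165 × (1 + 2.20%)^4 ≈ R$714,750.18.
Price-level factor over 4 years: (1 + 7.0%)^4 = 1.31079601.
The maturity value deflated by that factor is the answer in today's purchasing power.

R$545,279.49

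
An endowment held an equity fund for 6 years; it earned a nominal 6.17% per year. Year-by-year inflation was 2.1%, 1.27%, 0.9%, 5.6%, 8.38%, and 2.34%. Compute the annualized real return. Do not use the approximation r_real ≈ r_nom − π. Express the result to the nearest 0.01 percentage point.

Cumulative inflation factor: 1.021 × 1.0127 × 1.009 × 1.056 × 1.0838 × 1.0234 ≈ 1.22196.
Nominal growth factor: 1.43222. Real growth factor = 1.43222 / 1.22196 ≈ 1.17207.
Annualized: 1.17207^(1/6) − 1 ≈ 0.02682.

2.68%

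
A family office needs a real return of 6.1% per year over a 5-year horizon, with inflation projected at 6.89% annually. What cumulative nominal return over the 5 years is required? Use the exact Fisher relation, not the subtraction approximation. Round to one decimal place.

87.6%

Required annual nominal rate: (1+6.1%)(1+6.89%) − 1 = 13.41029%.
Cumulative over 5 years: (1 + 0.1341029)^5 − 1 ≈ 0.87613.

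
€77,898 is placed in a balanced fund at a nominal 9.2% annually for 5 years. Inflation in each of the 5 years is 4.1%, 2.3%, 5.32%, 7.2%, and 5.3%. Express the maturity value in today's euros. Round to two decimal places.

€95,538.66

Nominal value at maturity: €77,898 × (1 + 9.2%)^5 ≈ €120,959.37.
Price-level factor over 5 years: 1.041 × 1.023 × 1.0532 × 1.072 × 1.053 ≈ 1.2660777314.
Dividing the nominal maturity value by the price-level factor gives the value in today's money.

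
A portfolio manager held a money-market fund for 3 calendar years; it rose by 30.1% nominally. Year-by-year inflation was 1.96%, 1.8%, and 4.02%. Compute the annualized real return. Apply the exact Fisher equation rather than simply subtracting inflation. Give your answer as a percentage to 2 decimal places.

Cumulative inflation factor: 1.0196 × 1.018 × 1.0402 ≈ 1.07968.
Nominal growth factor: 1.30100. Real growth factor = 1.30100 / 1.07968 ≈ 1.20499.
Annualized: 1.20499^(1/3) − 1 ≈ 0.06413.

6.41%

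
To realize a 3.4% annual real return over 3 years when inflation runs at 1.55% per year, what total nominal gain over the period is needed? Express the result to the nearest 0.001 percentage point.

15.771%

Required annual nominal rate: (1+3.4%)(1+1.55%) − 1 = 5.0027%.
Cumulative over 3 years: (1 + 0.050027)^3 − 1 ≈ 0.15771.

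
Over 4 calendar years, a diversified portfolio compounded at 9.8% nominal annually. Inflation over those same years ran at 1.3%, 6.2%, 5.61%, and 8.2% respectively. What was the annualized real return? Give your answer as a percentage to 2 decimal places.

Cumulative inflation factor: 1.013 × 1.062 × 1.0561 × 1.082 ≈ 1.22932.
Nominal growth factor: 1.45348. Real growth factor = 1.45348 / 1.22932 ≈ 1.18234.
Annualized: 1.18234^(1/4) − 1 ≈ 0.04276.

4.28%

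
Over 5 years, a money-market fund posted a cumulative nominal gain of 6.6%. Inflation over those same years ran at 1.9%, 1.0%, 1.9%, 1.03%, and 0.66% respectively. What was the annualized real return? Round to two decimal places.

Cumulative inflation factor: 1.019 × 1.010 × 1.019 × 1.0103 × 1.0066 ≈ 1.06654.
Nominal growth factor: 1.06600. Real growth factor = 1.06600 / 1.06654 ≈ 0.99949.
Annualized: 0.99949^(1/5) − 1 ≈ -0.00010.

-0.01%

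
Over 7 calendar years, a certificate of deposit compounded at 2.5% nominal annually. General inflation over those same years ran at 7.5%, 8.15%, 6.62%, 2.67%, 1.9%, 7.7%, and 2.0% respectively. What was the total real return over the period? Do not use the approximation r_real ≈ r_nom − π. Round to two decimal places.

-16.56%

Cumulative inflation factor: 1.075 × 1.0815 × 1.0662 × 1.0267 × 1.019 × 1.077 × 1.020 ≈ 1.42465.
Nominal growth factor: 1.18869. Real growth factor = 1.18869 / 1.42465 ≈ 0.83437.
Total real return ≈ -16.5628%.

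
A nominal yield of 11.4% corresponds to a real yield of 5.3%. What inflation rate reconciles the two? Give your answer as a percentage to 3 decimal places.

5.793%

From (1+r_nom) = (1+r_real)(1+π), we get 1+π = (1 + 11.4%)/(1 + 5.3%) = 1.114/1.053 ≈ 1.05793.
So π ≈ 5.7930%.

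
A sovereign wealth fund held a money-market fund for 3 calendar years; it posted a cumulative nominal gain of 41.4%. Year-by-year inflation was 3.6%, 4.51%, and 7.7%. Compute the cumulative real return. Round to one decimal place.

21.3%

Cumulative inflation factor: 1.036 × 1.0451 × 1.077 ≈ 1.16609.
Nominal growth factor: 1.41400. Real growth factor = 1.41400 / 1.16609 ≈ 1.21260.
Total real return ≈ 21.2596%.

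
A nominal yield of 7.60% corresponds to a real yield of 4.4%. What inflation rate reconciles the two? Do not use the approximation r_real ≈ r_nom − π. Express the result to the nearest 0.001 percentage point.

From (1+r_nom) = (1+r_real)(1+π), we get 1+π = (1 + 7.60%)/(1 + 4.4%) = 1.0760/1.044 ≈ 1.03065.
So π ≈ 3.0651%.

3.065%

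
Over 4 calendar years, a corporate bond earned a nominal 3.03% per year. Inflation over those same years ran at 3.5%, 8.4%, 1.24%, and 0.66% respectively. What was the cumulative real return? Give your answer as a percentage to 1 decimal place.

-1.4%

Cumulative inflation factor: 1.035 × 1.084 × 1.0124 × 1.0066 ≈ 1.14335.
Nominal growth factor: 1.12682. Real growth factor = 1.12682 / 1.14335 ≈ 0.98554.
Total real return ≈ -1.4456%.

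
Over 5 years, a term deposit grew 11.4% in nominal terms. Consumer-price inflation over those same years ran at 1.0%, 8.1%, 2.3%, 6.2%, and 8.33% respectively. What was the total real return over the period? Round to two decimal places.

Cumulative inflation factor: 1.010 × 1.081 × 1.023 × 1.062 × 1.0833 ≈ 1.28498.
Nominal growth factor: 1.11400. Real growth factor = 1.11400 / 1.28498 ≈ 0.86694.
Total real return ≈ -13.3060%.

-13.31%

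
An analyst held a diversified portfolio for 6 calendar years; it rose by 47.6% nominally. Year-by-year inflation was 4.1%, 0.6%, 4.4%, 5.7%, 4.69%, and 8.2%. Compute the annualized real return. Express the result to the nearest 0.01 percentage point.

2.02%

Cumulative inflation factor: 1.041 × 1.006 × 1.044 × 1.057 × 1.0469 × 1.082 ≈ 1.30905.
Nominal growth factor: 1.47600. Real growth factor = 1.47600 / 1.30905 ≈ 1.12753.
Annualized: 1.12753^(1/6) − 1 ≈ 0.02021.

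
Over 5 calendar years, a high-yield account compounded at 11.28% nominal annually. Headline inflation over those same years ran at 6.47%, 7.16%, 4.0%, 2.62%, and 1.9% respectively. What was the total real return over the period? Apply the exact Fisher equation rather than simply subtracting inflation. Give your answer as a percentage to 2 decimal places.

Cumulative inflation factor: 1.0647 × 1.0716 × 1.040 × 1.0262 × 1.019 ≈ 1.24079.
Nominal growth factor: 1.70642. Real growth factor = 1.70642 / 1.24079 ≈ 1.37526.
Total real return ≈ 37.5264%.

37.53%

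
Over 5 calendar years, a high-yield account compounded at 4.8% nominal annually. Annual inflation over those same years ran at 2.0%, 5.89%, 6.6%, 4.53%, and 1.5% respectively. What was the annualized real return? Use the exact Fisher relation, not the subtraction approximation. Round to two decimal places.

Cumulative inflation factor: 1.020 × 1.0589 × 1.066 × 1.0453 × 1.015 ≈ 1.22157.
Nominal growth factor: 1.26417. Real growth factor = 1.26417 / 1.22157 ≈ 1.03487.
Annualized: 1.03487^(1/5) − 1 ≈ 0.00688.

0.69%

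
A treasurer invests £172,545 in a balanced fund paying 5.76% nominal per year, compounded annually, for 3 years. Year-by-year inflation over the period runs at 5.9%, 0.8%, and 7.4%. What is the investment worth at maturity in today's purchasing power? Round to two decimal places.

£178,035.22

Nominal value at maturity: £172,545 × (1 + 5.76%)^3 ≈ £204,111.14.
Price-level factor over 3 years: 1.059 × 1.008 × 1.074 = 1.146464928.
Dividing the nominal maturity value by the price-level factor gives the value in today's money.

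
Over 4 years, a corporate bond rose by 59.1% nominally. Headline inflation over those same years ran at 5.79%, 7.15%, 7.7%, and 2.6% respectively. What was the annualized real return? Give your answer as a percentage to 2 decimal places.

6.16%

Cumulative inflation factor: 1.0579 × 1.0715 × 1.077 × 1.026 ≈ 1.25256.
Nominal growth factor: 1.59100. Real growth factor = 1.59100 / 1.25256 ≈ 1.27019.
Annualized: 1.27019^(1/4) − 1 ≈ 0.06162.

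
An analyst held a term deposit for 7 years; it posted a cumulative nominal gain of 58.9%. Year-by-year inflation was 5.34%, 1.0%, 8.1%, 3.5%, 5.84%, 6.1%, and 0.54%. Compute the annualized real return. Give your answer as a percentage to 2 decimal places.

2.42%

Cumulative inflation factor: 1.0534 × 1.010 × 1.081 × 1.035 × 1.0584 × 1.061 × 1.0054 ≈ 1.34396.
Nominal growth factor: 1.58900. Real growth factor = 1.58900 / 1.34396 ≈ 1.18233.
Annualized: 1.18233^(1/7) − 1 ≈ 0.02422.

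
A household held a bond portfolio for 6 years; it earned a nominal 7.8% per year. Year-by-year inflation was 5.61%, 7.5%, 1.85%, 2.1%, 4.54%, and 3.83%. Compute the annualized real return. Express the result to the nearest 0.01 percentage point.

3.44%

Cumulative inflation factor: 1.0561 × 1.075 × 1.0185 × 1.021 × 1.0454 × 1.0383 ≈ 1.28146.
Nominal growth factor: 1.56932. Real growth factor = 1.56932 / 1.28146 ≈ 1.22464.
Annualized: 1.22464^(1/6) − 1 ≈ 0.03435.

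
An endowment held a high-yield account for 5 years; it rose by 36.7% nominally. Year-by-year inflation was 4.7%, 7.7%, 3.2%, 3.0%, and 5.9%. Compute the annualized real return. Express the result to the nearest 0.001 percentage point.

1.494%

Cumulative inflation factor: 1.047 × 1.077 × 1.032 × 1.030 × 1.059 ≈ 1.26933.
Nominal growth factor: 1.36700. Real growth factor = 1.36700 / 1.26933 ≈ 1.07694.
Annualized: 1.07694^(1/5) − 1 ≈ 0.01494.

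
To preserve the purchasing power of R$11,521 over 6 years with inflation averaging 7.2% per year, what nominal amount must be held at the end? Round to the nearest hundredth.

R$17,484.73

Cumulative price-level factor: (1+7.2%)^6 ≈ 1.5176398167.
The nominal amount required is R$11,521 scaled up by that factor.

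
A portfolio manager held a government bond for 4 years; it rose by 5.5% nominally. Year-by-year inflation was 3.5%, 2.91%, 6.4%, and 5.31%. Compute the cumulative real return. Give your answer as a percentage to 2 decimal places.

-11.60%

Cumulative inflation factor: 1.035 × 1.0291 × 1.064 × 1.0531 ≈ 1.19346.
Nominal growth factor: 1.05500. Real growth factor = 1.05500 / 1.19346 ≈ 0.88398.
Total real return ≈ -11.6018%.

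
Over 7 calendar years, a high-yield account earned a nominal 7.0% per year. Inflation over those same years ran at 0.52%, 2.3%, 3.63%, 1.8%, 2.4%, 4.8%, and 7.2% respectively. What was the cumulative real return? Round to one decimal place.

28.7%

Cumulative inflation factor: 1.0052 × 1.023 × 1.0363 × 1.018 × 1.024 × 1.048 × 1.072 ≈ 1.24801.
Nominal growth factor: 1.60578. Real growth factor = 1.60578 / 1.24801 ≈ 1.28668.
Total real return ≈ 28.6675%.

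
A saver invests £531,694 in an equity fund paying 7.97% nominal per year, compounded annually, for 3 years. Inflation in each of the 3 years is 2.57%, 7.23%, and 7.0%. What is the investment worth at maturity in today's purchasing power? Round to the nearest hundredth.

Nominal value at maturity: £531,694 × (1 + 7.97%)^3 ≈ £669,223.32.
Price-level factor over 3 years: 1.0257 × 1.0723 × 1.070 = 1.1768481777.
The maturity value deflated by that factor is the answer in today's purchasing power.

£568,657.31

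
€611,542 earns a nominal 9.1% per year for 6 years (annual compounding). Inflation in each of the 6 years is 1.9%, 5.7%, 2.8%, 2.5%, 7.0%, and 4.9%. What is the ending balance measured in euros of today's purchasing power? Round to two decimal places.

Nominal value at maturity: €611,542 × (1 + 9.1%)^6 ≈ €1,031,275.72.
Price-level factor over 6 years: 1.019 × 1.057 × 1.028 × 1.025 × 1.070 × 1.049 ≈ 1.2738709013.
Dividing the nominal maturity value by the price-level factor gives the value in today's money.

€809,560.62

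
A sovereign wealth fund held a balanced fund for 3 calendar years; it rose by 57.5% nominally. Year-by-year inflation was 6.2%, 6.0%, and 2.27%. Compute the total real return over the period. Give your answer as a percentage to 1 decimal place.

Cumulative inflation factor: 1.062 × 1.060 × 1.0227 ≈ 1.15127.
Nominal growth factor: 1.57500. Real growth factor = 1.57500 / 1.15127 ≈ 1.36805.
Total real return ≈ 36.8050%.

36.8%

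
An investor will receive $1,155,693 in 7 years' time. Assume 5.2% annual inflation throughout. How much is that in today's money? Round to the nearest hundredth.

$810,461.34

Price-level factor over 7 years: (1 + 5.2%)^7 ≈ 1.4259693103.
Purchasing power today: $1,155,693 divided by that factor.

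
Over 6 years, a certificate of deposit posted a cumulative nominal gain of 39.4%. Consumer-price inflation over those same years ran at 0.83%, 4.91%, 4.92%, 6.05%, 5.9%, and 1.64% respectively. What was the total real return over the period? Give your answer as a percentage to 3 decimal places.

10.034%

Cumulative inflation factor: 1.0083 × 1.0491 × 1.0492 × 1.0605 × 1.059 × 1.0164 ≈ 1.26688.
Nominal growth factor: 1.39400. Real growth factor = 1.39400 / 1.26688 ≈ 1.10034.
Total real return ≈ 10.0339%.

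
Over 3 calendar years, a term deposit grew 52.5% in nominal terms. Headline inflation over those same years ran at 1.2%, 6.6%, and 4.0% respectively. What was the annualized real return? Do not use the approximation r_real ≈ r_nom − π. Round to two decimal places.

Cumulative inflation factor: 1.012 × 1.066 × 1.040 ≈ 1.12194.
Nominal growth factor: 1.52500. Real growth factor = 1.52500 / 1.12194 ≈ 1.35925.
Annualized: 1.35925^(1/3) − 1 ≈ 0.10773.

10.77%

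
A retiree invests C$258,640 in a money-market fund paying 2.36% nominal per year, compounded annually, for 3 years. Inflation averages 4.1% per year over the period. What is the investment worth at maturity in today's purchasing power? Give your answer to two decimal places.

C$245,886.30

Nominal value at maturity: C$258,640 × (1 + 2.36%)^3 ≈ C$277,387.27.
Price-level factor over 3 years: (1 + 4.1%)^3 = 1.128111921.
The maturity value deflated by that factor is the answer in today's purchasing power.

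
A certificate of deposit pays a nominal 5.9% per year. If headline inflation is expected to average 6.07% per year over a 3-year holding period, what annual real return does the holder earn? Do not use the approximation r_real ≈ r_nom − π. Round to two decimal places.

-0.16%

With constant rates the annual real return is the same each year: (1+5.9%)/(1+6.07%) − 1 = -0.00160.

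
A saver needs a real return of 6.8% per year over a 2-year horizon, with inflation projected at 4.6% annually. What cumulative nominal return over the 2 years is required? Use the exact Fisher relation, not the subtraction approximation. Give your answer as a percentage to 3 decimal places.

Required annual nominal rate: (1+6.8%)(1+4.6%) − 1 = 11.7128%.
Cumulative over 2 years: (1 + 0.117128)^2 − 1 ≈ 0.24797.

24.797%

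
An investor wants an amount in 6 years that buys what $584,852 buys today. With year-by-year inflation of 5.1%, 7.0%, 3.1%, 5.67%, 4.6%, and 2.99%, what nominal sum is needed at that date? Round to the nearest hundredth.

Cumulative price-level factor: 1.051 × 1.070 × 1.031 × 1.0567 × 1.046 × 1.0299 ≈ 1.3198470592.
Multiplying $584,852 by the price-level factor gives the future nominal sum.

$771,915.19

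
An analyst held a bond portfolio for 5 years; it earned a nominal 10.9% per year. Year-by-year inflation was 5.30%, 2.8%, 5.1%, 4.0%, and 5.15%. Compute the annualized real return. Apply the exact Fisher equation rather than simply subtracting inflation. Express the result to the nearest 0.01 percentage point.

Cumulative inflation factor: 1.0530 × 1.028 × 1.051 × 1.040 × 1.0515 ≈ 1.24413.
Nominal growth factor: 1.67748. Real growth factor = 1.67748 / 1.24413 ≈ 1.34831.
Annualized: 1.34831^(1/5) − 1 ≈ 0.06159.

6.16%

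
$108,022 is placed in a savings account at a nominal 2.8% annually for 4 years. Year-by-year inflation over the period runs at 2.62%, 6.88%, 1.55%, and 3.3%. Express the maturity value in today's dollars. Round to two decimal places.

$104,851.82

Nominal value at maturity: $108,022 × (1 + 2.8%)^4 ≈ $120,638.15.
Price-level factor over 4 years: 1.0262 × 1.0688 × 1.0155 × 1.033 ≈ 1.1505584987.
The maturity value deflated by that factor is the answer in today's purchasing power.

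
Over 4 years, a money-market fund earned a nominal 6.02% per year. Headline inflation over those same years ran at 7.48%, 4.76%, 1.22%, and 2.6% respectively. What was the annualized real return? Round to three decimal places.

1.954%

Cumulative inflation factor: 1.0748 × 1.0476 × 1.0122 × 1.026 ≈ 1.16933.
Nominal growth factor: 1.26343. Real growth factor = 1.26343 / 1.16933 ≈ 1.08047.
Annualized: 1.08047^(1/4) − 1 ≈ 0.01954.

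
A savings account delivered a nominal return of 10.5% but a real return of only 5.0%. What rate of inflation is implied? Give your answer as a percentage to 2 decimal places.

5.24%

From (1+r_nom) = (1+r_real)(1+π), we get 1+π = (1 + 10.5%)/(1 + 5.0%) = 1.105/1.050 ≈ 1.05238.
So π ≈ 5.2381%.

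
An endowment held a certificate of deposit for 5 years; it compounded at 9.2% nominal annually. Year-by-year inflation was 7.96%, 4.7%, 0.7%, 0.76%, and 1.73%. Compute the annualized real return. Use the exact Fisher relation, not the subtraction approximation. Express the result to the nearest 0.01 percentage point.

Cumulative inflation factor: 1.0796 × 1.047 × 1.007 × 1.0076 × 1.0173 ≈ 1.16675.
Nominal growth factor: 1.55279. Real growth factor = 1.55279 / 1.16675 ≈ 1.33087.
Annualized: 1.33087^(1/5) − 1 ≈ 0.05883.

5.88%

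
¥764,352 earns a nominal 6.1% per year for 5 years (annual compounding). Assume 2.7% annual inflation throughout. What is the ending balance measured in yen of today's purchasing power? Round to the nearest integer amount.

Nominal value at maturity: ¥764,352 × (1 + 6.1%)^5 ≈ ¥1,027,709.
Price-level factor over 5 years: (1 + 2.7%)^5 ≈ 1.1424895016.
Dividing the nominal maturity value by the price-level factor gives the value in today's money.

¥899,535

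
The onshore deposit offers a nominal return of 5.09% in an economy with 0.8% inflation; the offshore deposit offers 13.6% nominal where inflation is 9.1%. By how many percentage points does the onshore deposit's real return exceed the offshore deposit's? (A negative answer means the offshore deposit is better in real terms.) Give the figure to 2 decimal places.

The onshore deposit real return: 1.0509/1.008 − 1 = 4.256%.
The offshore deposit real return: 1.136/1.091 − 1 = 4.125%.
Difference: 4.256 − 4.125 = 0.131 pp.

0.13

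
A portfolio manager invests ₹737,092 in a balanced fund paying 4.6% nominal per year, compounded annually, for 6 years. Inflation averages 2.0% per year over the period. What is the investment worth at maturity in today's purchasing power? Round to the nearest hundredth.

Nominal value at maturity: ₹737,092 × (1 + 4.6%)^6 ≈ ₹965,410.03.
Price-level factor over 6 years: (1 + 2.0%)^6 ≈ 1.1261624193.
The maturity value deflated by that factor is the answer in today's purchasing power.

₹857,256.48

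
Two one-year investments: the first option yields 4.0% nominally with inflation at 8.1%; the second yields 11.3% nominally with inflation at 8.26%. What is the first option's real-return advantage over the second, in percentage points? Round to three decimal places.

The first option real return: 1.040/1.081 − 1 = -3.7928%.
The second real return: 1.113/1.0826 − 1 = 2.8081%.
Difference: -3.7928 − 2.8081 = -6.6009 pp.

-6.601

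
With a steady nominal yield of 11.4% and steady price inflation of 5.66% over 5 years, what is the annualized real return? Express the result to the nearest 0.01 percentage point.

5.43%

With constant rates the annual real return is the same each year: (1+11.4%)/(1+5.66%) − 1 = 0.05433.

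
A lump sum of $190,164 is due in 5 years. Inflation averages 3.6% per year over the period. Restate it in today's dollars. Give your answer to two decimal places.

Price-level factor over 5 years: (1 + 3.6%)^5 ≈ 1.1934350185.
Purchasing power today: $190,164 divided by that factor.

$159,341.73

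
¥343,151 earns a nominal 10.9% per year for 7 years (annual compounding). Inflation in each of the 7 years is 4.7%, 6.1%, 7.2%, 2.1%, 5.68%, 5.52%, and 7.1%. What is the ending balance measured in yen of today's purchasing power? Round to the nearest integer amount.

¥487,536

Nominal value at maturity: ¥343,151 × (1 + 10.9%)^7 ≈ ¥707,956.
Price-level factor over 7 years: 1.047 × 1.061 × 1.072 × 1.021 × 1.0568 × 1.0552 × 1.071 ≈ 1.4521104507.
Dividing the nominal maturity value by the price-level factor gives the value in today's money.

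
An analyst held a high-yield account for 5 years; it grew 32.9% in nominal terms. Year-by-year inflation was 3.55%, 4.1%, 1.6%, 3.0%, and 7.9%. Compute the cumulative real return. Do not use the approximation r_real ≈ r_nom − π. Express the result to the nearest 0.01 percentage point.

Cumulative inflation factor: 1.0355 × 1.041 × 1.016 × 1.030 × 1.079 ≈ 1.21718.
Nominal growth factor: 1.32900. Real growth factor = 1.32900 / 1.21718 ≈ 1.09187.
Total real return ≈ 9.1872%.

9.19%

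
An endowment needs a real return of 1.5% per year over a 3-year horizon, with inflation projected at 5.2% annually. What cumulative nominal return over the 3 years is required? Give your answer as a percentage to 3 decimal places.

Required annual nominal rate: (1+1.5%)(1+5.2%) − 1 = 6.778%.
Cumulative over 3 years: (1 + 0.06778)^3 − 1 ≈ 0.21743.

21.743%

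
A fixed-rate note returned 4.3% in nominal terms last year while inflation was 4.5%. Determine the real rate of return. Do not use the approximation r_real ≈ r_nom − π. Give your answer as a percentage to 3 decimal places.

-0.191%

Real return via the Fisher equation: (1 + 4.3%)/(1 + 4.5%) − 1 = 1.043/1.045 − 1 ≈ -0.00191.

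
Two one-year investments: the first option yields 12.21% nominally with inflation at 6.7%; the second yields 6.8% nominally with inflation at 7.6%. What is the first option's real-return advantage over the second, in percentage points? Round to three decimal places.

5.908

The first option real return: 1.1221/1.067 − 1 = 5.1640%.
The second real return: 1.068/1.076 − 1 = -0.7435%.
Difference: 5.1640 − (-0.7435) = 5.9075 pp.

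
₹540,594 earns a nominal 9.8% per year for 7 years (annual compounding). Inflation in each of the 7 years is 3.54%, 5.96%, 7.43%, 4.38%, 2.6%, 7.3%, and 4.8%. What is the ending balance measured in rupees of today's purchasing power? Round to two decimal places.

₹732,801.35

Nominal value at maturity: ₹540,594 × (1 + 9.8%)^7 ≈ ₹1,040,129.95.
Price-level factor over 7 years: 1.0354 × 1.0596 × 1.0743 × 1.0438 × 1.026 × 1.073 × 1.048 ≈ 1.4193887016.
The maturity value deflated by that factor is the answer in today's purchasing power.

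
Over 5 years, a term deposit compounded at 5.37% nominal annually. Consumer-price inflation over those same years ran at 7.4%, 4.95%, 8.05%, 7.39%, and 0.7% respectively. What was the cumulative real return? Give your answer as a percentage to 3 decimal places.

Cumulative inflation factor: 1.074 × 1.0495 × 1.0805 × 1.0739 × 1.007 ≈ 1.31706.
Nominal growth factor: 1.29893. Real growth factor = 1.29893 / 1.31706 ≈ 0.98623.
Total real return ≈ -1.3766%.

-1.377%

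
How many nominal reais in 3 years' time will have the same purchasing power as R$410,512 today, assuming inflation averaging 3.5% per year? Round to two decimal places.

R$455,141.99

Cumulative price-level factor: (1+3.5%)^3 = 1.108717875.
Multiplying R$410,512 by the price-level factor gives the future nominal sum.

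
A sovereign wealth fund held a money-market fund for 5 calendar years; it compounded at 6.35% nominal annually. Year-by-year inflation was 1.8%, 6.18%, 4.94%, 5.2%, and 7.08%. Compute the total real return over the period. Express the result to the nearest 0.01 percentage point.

6.47%

Cumulative inflation factor: 1.018 × 1.0618 × 1.0494 × 1.052 × 1.0708 ≈ 1.27778.
Nominal growth factor: 1.36047. Real growth factor = 1.36047 / 1.27778 ≈ 1.06471.
Total real return ≈ 6.4711%.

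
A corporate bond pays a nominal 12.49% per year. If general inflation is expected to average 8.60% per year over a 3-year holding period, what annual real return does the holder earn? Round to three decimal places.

3.582%

With constant rates the annual real return is the same each year: (1+12.49%)/(1+8.60%) − 1 = 0.03582.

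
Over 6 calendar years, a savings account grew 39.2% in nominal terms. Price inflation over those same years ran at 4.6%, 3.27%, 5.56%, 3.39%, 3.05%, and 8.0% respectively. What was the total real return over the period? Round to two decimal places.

Cumulative inflation factor: 1.046 × 1.0327 × 1.0556 × 1.0339 × 1.0305 × 1.080 ≈ 1.31207.
Nominal growth factor: 1.39200. Real growth factor = 1.39200 / 1.31207 ≈ 1.06092.
Total real return ≈ 6.0923%.

6.09%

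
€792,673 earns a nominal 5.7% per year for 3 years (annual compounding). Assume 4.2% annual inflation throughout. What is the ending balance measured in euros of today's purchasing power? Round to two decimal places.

Nominal value at maturity: €792,673 × (1 + 5.7%)^3 ≈ €936,093.06.
Price-level factor over 3 years: (1 + 4.2%)^3 = 1.131366088.
Dividing the nominal maturity value by the price-level factor gives the value in today's money.

€827,400.67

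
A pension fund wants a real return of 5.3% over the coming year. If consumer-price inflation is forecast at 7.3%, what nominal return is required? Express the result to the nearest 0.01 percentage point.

12.99%

By the Fisher equation, 1 + r_nom = (1 + 5.3%)(1 + 7.3%) = 1.053 × 1.073 = 1.129869.
So r_nom = 12.9869%.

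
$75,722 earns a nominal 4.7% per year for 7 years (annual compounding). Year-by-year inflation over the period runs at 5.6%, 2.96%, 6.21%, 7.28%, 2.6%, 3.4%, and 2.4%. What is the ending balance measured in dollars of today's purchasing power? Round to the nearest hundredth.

Nominal value at maturity: $75,722 × (1 + 4.7%)^7 ≈ $104,435.67.
Price-level factor over 7 years: 1.056 × 1.0296 × 1.0621 × 1.0728 × 1.026 × 1.034 × 1.024 ≈ 1.3458122651.
Dividing the nominal maturity value by the price-level factor gives the value in today's money.

$77,600.47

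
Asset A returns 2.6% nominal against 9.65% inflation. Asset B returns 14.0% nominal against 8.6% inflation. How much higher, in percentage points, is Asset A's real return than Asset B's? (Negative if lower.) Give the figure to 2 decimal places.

-11.40

Asset A real return: 1.026/1.0965 − 1 = -6.430%.
Asset B real return: 1.140/1.086 − 1 = 4.972%.
Difference: -6.430 − 4.972 = -11.402 pp.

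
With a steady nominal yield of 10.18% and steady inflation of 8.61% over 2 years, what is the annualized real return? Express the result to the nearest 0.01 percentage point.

With constant rates the annual real return is the same each year: (1+10.18%)/(1+8.61%) − 1 = 0.01446.

1.45%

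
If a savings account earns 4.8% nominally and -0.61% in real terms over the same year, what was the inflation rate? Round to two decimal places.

From (1+r_nom) = (1+r_real)(1+π), we get 1+π = (1 + 4.8%)/(1 − 0.61%) = 1.048/0.9939 ≈ 1.05443.
So π ≈ 5.4432%.

5.44%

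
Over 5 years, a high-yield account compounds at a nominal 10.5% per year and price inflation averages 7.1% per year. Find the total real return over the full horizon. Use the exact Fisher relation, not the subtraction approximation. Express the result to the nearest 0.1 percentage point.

16.9%

The annual real rate is (1+10.5%)/(1+7.1%) − 1 = 3.1746%.
Compounded over 5 years: (1 + 0.031746)^5 − 1 ≈ 0.16913.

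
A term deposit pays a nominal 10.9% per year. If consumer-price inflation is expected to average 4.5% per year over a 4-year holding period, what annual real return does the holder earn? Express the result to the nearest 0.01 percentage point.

6.12%

With constant rates the annual real return is the same each year: (1+10.9%)/(1+4.5%) − 1 = 0.06124.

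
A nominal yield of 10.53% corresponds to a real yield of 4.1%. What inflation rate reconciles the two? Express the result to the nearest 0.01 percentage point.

6.18%

From (1+r_nom) = (1+r_real)(1+π), we get 1+π = (1 + 10.53%)/(1 + 4.1%) = 1.1053/1.041 ≈ 1.06177.
So π ≈ 6.1768%.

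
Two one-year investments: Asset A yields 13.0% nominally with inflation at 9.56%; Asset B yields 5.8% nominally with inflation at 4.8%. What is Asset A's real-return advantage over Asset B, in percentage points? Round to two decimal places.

2.19

Asset A real return: 1.130/1.0956 − 1 = 3.140%.
Asset B real return: 1.058/1.048 − 1 = 0.954%.
Difference: 3.140 − 0.954 = 2.186 pp.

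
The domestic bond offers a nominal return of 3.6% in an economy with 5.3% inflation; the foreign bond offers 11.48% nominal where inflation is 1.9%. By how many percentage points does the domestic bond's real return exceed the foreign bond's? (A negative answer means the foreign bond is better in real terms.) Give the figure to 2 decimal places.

-11.02

The domestic bond real return: 1.036/1.053 − 1 = -1.614%.
The foreign bond real return: 1.1148/1.019 − 1 = 9.401%.
Difference: -1.614 − 9.401 = -11.015 pp.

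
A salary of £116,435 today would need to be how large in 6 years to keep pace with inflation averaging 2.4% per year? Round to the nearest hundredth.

£134,240.42

Cumulative price-level factor: (1+2.4%)^6 ≈ 1.1529215046.
Multiplying £116,435 by the price-level factor gives the future nominal sum.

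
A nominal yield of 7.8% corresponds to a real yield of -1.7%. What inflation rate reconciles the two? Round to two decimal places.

9.66%

From (1+r_nom) = (1+r_real)(1+π), we get 1+π = (1 + 7.8%)/(1 − 1.7%) = 1.078/0.983 ≈ 1.09664.
So π ≈ 9.6643%.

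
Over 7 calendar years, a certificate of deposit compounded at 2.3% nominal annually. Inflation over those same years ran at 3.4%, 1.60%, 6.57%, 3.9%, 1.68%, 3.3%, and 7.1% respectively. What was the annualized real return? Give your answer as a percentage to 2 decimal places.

Cumulative inflation factor: 1.034 × 1.0160 × 1.0657 × 1.039 × 1.0168 × 1.033 × 1.071 ≈ 1.30855.
Nominal growth factor: 1.17254. Real growth factor = 1.17254 / 1.30855 ≈ 0.89606.
Annualized: 0.89606^(1/7) − 1 ≈ -0.01556.

-1.56%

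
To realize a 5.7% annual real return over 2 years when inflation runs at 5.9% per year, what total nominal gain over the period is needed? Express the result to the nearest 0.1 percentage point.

25.3%

Required annual nominal rate: (1+5.7%)(1+5.9%) − 1 = 11.9363%.
Cumulative over 2 years: (1 + 0.119363)^2 − 1 ≈ 0.25297.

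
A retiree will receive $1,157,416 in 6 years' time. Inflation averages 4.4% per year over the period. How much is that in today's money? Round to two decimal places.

Price-level factor over 6 years: (1 + 4.4%)^6 ≈ 1.2948008982.
Purchasing power today: $1,157,416 divided by that factor.

$893,894.96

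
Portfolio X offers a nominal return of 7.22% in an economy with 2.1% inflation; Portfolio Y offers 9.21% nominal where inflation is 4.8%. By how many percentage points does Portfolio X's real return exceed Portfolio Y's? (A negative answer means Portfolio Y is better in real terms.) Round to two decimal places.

0.81

Portfolio X real return: 1.0722/1.021 − 1 = 5.015%.
Portfolio Y real return: 1.0921/1.048 − 1 = 4.208%.
Difference: 5.015 − 4.208 = 0.807 pp.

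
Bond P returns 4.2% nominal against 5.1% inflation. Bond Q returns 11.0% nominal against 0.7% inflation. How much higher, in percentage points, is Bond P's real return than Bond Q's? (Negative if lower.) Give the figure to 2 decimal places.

-11.08

Bond P real return: 1.042/1.051 − 1 = -0.856%.
Bond Q real return: 1.110/1.007 − 1 = 10.228%.
Difference: -0.856 − 10.228 = -11.084 pp.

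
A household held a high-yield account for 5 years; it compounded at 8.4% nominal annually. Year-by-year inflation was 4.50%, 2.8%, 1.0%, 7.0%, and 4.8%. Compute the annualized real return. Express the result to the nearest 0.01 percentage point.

Cumulative inflation factor: 1.0450 × 1.028 × 1.010 × 1.070 × 1.048 ≈ 1.21668.
Nominal growth factor: 1.49674. Real growth factor = 1.49674 / 1.21668 ≈ 1.23019.
Annualized: 1.23019^(1/5) − 1 ≈ 0.04230.

4.23%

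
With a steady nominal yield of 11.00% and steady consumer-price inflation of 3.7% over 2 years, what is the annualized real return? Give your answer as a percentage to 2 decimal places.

With constant rates the annual real return is the same each year: (1+11.00%)/(1+3.7%) − 1 = 0.07040.

7.04%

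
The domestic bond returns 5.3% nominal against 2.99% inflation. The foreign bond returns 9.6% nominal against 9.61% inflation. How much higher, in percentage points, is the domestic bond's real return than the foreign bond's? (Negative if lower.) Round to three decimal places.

The domestic bond real return: 1.053/1.0299 − 1 = 2.2429%.
The foreign bond real return: 1.096/1.0961 − 1 = -0.0091%.
Difference: 2.2429 − (-0.0091) = 2.2520 pp.

2.252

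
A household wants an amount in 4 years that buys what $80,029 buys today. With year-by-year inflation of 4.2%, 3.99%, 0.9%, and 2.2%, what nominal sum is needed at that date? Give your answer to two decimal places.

$89,422.90

Cumulative price-level factor: 1.042 × 1.0399 × 1.009 × 1.022 ≈ 1.1173811978.
The nominal amount required is $80,029 scaled up by that factor.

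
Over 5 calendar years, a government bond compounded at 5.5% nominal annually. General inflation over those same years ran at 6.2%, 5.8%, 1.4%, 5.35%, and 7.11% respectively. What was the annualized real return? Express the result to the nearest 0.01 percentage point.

Cumulative inflation factor: 1.062 × 1.058 × 1.014 × 1.0535 × 1.0711 ≈ 1.28562.
Nominal growth factor: 1.30696. Real growth factor = 1.30696 / 1.28562 ≈ 1.01660.
Annualized: 1.01660^(1/5) − 1 ≈ 0.00330.

0.33%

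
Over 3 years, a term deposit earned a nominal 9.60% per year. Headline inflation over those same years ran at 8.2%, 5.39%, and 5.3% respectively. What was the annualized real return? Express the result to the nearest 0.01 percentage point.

3.12%

Cumulative inflation factor: 1.082 × 1.0539 × 1.053 ≈ 1.20076.
Nominal growth factor: 1.31653. Real growth factor = 1.31653 / 1.20076 ≈ 1.09642.
Annualized: 1.09642^(1/3) − 1 ≈ 0.03116.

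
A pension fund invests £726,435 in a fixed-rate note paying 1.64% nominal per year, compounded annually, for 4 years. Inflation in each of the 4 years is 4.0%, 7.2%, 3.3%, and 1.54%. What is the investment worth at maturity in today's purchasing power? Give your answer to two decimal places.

£662,963.75

Nominal value at maturity: £726,435 × (1 + 1.64%)^4 ≈ £775,274.30.
Price-level factor over 4 years: 1.040 × 1.072 × 1.033 × 1.0154 ≈ 1.1694067740.
The maturity value deflated by that factor is the answer in today's purchasing power.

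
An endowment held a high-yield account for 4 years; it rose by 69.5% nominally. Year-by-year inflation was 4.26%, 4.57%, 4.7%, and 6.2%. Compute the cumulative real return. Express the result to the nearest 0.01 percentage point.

Cumulative inflation factor: 1.0426 × 1.0457 × 1.047 × 1.062 ≈ 1.21226.
Nominal growth factor: 1.69500. Real growth factor = 1.69500 / 1.21226 ≈ 1.39821.
Total real return ≈ 39.8214%.

39.82%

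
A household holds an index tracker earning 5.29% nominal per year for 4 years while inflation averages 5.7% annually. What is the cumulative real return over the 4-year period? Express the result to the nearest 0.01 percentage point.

-1.54%

The annual real rate is (1+5.29%)/(1+5.7%) − 1 = -0.3879%.
Compounded over 4 years: (1 + -0.003879)^4 − 1 ≈ -0.01543.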